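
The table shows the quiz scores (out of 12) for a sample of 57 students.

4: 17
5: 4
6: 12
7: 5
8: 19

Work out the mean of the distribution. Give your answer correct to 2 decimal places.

Values: 4, 5, 6, 7, 8
Σfx = 17×4 + 4×5 + 12×6 + 5×7 + 19×8 = 347
n = Σf = 57
Mean = 347 / 57 = 6.0877

6.09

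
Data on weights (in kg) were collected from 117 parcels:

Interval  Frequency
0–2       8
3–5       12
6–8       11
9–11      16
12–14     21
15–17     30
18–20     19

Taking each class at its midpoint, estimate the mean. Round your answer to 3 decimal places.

Midpoints: 1, 4, 7, 10, 13, 16, 19
Σfm = 8×1 + 12×4 + 11×7 + 16×10 + 21×13 + 30×16 + 19×19 = 1407
n = Σf = 117
Mean = 1407 / 117 = 12.0256

12.026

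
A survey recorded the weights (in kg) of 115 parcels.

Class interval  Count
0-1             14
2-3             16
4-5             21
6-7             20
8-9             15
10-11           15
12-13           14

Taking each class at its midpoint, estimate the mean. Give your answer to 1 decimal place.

Midpoints: 0.5, 2.5, 4.5, 6.5, 8.5, 10.5, 12.5
Σfm = 14×0.5 + 16×2.5 + 21×4.5 + 20×6.5 + 15×8.5 + 15×10.5 + 14×12.5 = 731.5
n = Σf = 115
Mean = 731.5 / 115 = 6.3609

6.4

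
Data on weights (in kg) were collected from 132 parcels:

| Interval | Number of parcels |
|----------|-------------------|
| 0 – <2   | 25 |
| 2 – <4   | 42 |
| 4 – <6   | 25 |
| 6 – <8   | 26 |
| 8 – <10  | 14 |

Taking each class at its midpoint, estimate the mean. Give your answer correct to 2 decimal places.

4.42

Midpoints: 1, 3, 5, 7, 9
Σfm = 25×1 + 42×3 + 25×5 + 26×7 + 14×9 = 584
n = Σf = 132
Mean = 584 / 132 = 4.4242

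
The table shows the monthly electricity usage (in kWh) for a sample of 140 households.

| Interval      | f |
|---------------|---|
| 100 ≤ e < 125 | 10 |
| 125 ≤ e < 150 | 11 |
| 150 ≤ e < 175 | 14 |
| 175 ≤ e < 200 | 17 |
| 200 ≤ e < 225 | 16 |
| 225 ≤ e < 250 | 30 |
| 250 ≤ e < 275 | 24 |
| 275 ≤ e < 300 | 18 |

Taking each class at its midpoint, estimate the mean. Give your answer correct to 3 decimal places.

215.000

Midpoints: 112.5, 137.5, 162.5, 187.5, 212.5, 237.5, 262.5, 287.5
Σfm = 10×112.5 + 11×137.5 + 14×162.5 + 17×187.5 + 16×212.5 + 30×237.5 + 24×262.5 + 18×287.5 = 30100
n = Σf = 140
Mean = 30100 / 140 = 215.0000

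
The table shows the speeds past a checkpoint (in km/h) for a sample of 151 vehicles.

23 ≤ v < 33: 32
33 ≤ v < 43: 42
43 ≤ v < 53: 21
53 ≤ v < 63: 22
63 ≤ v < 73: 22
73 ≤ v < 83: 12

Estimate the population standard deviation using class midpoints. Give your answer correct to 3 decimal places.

Midpoints: 28, 38, 48, 58, 68, 78
n = 151, Σfm = 7208, mean = 47.7351
Σfm² = 382864
Σf(m − x̄)² = Σfm² − (Σfm)²/n = 382864 − 7208²/151 = 38789.4040
Population variance = 38789.4040 / 151 = 256.8835
Standard deviation = √256.8835 = 16.0276

16.028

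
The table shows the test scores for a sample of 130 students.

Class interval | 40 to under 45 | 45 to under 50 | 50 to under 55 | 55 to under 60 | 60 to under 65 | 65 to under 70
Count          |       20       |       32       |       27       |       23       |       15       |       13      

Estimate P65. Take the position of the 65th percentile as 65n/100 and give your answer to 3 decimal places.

56.196

Cumulative frequencies: 20, 52, 79, 102, 117, 130
n = 130; position = 65n/100 = 84.5.
This falls in the class 55 to under 60: L = 55, F = 79, f = 23, h = 5.
65th percentile ≈ 55 + ((84.5 − 79) / 23) × 5 = 56.1957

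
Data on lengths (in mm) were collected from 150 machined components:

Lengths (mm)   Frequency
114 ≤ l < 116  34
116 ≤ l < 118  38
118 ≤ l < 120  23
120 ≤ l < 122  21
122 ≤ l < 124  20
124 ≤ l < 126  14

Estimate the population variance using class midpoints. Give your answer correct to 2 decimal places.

Midpoints: 115, 117, 119, 121, 123, 125
n = 150, Σfm = 17844, mean = 118.9600
Σfm² = 2124326
Σf(m − x̄)² = Σfm² − (Σfm)²/n = 2124326 − 17844²/150 = 1603.7600
Population variance = 1603.7600 / 150 = 10.6917

10.69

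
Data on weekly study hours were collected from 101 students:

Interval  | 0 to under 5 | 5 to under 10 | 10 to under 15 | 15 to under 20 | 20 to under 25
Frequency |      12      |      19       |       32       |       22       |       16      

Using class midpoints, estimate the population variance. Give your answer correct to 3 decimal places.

Midpoints: 2.5, 7.5, 12.5, 17.5, 22.5
n = 101, Σfm = 1317.5, mean = 13.0446
Σfm² = 20981.25
Σf(m − x̄)² = Σfm² − (Σfm)²/n = 20981.25 − 1317.5²/101 = 3795.0495
Population variance = 3795.0495 / 101 = 37.5747

37.575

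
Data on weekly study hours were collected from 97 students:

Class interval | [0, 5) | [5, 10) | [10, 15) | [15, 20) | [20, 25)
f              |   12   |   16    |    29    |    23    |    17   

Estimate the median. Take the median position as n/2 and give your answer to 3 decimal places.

13.534

Cumulative frequencies: 12, 28, 57, 80, 97
n = 97; position = n/2 = 48.5.
This falls in the class [10, 15): L = 10, F = 28, f = 29, h = 5.
Median ≈ 10 + ((48.5 − 28) / 29) × 5 = 13.5345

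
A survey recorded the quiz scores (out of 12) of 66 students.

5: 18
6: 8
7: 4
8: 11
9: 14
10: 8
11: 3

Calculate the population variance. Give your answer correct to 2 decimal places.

3.82

Values: 5, 6, 7, 8, 9, 10, 11
n = 66, Σfx = 493, mean = 7.4697
Σfx² = 3935
Σf(x − x̄)² = Σfx² − (Σfx)²/n = 3935 − 493²/66 = 252.4394
Population variance = 252.4394 / 66 = 3.8248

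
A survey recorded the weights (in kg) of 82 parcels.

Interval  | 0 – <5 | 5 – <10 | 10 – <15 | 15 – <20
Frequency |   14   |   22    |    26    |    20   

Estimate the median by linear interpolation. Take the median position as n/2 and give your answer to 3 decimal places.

10.962

Cumulative frequencies: 14, 36, 62, 82
n = 82; position = n/2 = 41.
This falls in the class 10 – <15: L = 10, F = 36, f = 26, h = 5.
Median ≈ 10 + ((41 − 36) / 26) × 5 = 10.9615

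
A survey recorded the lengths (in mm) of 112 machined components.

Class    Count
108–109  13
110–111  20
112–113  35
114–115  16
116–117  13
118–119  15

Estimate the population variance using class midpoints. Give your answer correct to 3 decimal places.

9.285

Midpoints: 108.5, 110.5, 112.5, 114.5, 116.5, 118.5
n = 112, Σfm = 12682, mean = 113.2321
Σfm² = 1437050
Σf(m − x̄)² = Σfm² − (Σfm)²/n = 1437050 − 12682²/112 = 1039.9643
Population variance = 1039.9643 / 112 = 9.2854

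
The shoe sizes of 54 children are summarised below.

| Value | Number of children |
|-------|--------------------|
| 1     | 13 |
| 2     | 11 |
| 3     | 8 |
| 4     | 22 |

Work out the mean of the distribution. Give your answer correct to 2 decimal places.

2.72

Values: 1, 2, 3, 4
Σfx = 13×1 + 11×2 + 8×3 + 22×4 = 147
n = Σf = 54
Mean = 147 / 54 = 2.7222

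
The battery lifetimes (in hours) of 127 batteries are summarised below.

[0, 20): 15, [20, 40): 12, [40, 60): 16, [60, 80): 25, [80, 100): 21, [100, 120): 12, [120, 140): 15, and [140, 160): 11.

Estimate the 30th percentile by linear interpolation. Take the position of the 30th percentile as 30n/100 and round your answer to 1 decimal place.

53.9

Cumulative frequencies: 15, 27, 43, 68, 89, 101, 116, 127
n = 127; position = 30n/100 = 38.1.
This falls in the class [40, 60): L = 40, F = 27, f = 16, h = 20.
30th percentile ≈ 40 + ((38.1 − 27) / 16) × 20 = 53.8750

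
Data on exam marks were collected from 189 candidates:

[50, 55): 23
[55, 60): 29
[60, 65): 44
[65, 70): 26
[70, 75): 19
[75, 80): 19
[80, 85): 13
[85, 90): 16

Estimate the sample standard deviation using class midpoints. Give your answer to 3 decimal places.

10.533

Midpoints: 52.5, 57.5, 62.5, 67.5, 72.5, 77.5, 82.5, 87.5
n = 189, Σfm = 12702.5, mean = 67.2090
Σfm² = 874581.25
Σf(m − x̄)² = Σfm² − (Σfm)²/n = 874581.25 − 12702.5²/189 = 20858.9947
Sample variance = 20858.9947 / 188 = 110.9521
Standard deviation = √110.9521 = 10.5334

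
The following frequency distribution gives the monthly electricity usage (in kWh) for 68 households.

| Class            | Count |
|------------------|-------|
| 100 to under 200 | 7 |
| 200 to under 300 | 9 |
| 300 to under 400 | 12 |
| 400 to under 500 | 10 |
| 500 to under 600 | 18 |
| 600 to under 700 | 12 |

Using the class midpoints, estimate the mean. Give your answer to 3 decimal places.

436.765

Midpoints: 150, 250, 350, 450, 550, 650
Σfm = 7×150 + 9×250 + 12×350 + 10×450 + 18×550 + 12×650 = 29700
n = Σf = 68
Mean = 29700 / 68 = 436.7647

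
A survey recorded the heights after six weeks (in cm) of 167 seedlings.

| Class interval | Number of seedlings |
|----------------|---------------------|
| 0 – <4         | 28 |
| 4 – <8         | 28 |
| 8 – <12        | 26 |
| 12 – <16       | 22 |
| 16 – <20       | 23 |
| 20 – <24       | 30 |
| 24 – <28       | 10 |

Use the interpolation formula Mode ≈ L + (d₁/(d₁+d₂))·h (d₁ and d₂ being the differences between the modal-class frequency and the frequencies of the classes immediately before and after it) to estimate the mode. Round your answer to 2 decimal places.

Modal class: 20 – <24 (highest frequency 30).
d₁ = 30 − 23 = 7, d₂ = 30 − 10 = 20
Mode ≈ 20 + (7/(7+20)) × 4 = 20 + 1.0370 = 21.0370

21.04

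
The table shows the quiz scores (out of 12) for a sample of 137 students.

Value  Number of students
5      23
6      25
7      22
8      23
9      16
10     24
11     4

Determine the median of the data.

Cumulative frequencies: 23, 48, 70, 93, 109, 133, 137
n = 137, so the median is the value in position (n+1)/2 = 69.
Position 69 falls at value 7.

7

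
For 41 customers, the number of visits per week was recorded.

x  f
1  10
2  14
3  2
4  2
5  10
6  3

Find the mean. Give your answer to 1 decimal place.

Values: 1, 2, 3, 4, 5, 6
Σfx = 10×1 + 14×2 + 2×3 + 2×4 + 10×5 + 3×6 = 120
n = Σf = 41
Mean = 120 / 41 = 2.9268

2.9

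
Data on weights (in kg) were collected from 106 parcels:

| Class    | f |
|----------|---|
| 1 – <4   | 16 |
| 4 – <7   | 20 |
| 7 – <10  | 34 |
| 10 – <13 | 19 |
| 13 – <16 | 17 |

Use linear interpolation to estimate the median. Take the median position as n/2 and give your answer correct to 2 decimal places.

8.50

Cumulative frequencies: 16, 36, 70, 89, 106
n = 106; position = n/2 = 53.
This falls in the class 7 – <10: L = 7, F = 36, f = 34, h = 3.
Median ≈ 7 + ((53 − 36) / 34) × 3 = 8.5000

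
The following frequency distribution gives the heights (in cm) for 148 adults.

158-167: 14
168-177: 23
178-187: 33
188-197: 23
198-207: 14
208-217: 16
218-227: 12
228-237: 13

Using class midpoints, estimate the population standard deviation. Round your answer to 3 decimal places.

Midpoints: 162.5, 172.5, 182.5, 192.5, 202.5, 212.5, 222.5, 232.5
n = 148, Σfm = 28620, mean = 193.3784
Σfm² = 5598875
Σf(m − x̄)² = Σfm² − (Σfm)²/n = 5598875 − 28620²/148 = 64385.8108
Population variance = 64385.8108 / 148 = 435.0393
Standard deviation = √435.0393 = 20.8576

20.858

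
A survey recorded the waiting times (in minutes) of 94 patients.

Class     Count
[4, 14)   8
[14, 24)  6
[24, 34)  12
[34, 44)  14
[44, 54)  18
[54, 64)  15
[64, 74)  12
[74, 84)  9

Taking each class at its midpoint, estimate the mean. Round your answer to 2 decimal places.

Midpoints: 9, 19, 29, 39, 49, 59, 69, 79
Σfm = 8×9 + 6×19 + 12×29 + 14×39 + 18×49 + 15×59 + 12×69 + 9×79 = 4386
n = Σf = 94
Mean = 4386 / 94 = 46.6596

46.66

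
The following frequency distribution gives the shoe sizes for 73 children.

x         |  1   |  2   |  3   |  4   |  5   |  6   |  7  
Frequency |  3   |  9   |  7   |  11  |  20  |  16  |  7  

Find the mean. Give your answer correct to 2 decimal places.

4.53

Values: 1, 2, 3, 4, 5, 6, 7
Σfx = 3×1 + 9×2 + 7×3 + 11×4 + 20×5 + 16×6 + 7×7 = 331
n = Σf = 73
Mean = 331 / 73 = 4.5342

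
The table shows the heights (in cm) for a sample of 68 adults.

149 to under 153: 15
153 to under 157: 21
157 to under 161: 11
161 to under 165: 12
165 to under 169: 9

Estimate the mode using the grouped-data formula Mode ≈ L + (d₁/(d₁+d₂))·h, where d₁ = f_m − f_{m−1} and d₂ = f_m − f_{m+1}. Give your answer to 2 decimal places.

Modal class: 153 to under 157 (highest frequency 21).
d₁ = 21 − 15 = 6, d₂ = 21 − 11 = 10
Mode ≈ 153 + (6/(6+10)) × 4 = 153 + 1.5000 = 154.5000

154.50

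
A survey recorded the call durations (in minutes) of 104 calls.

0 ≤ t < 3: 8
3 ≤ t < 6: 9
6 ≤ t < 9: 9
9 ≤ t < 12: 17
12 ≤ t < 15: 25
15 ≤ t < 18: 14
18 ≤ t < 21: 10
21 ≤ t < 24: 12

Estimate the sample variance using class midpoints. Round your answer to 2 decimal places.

36.56

Midpoints: 1.5, 4.5, 7.5, 10.5, 13.5, 16.5, 19.5, 22.5
n = 104, Σfm = 1332, mean = 12.8077
Σfm² = 20826
Σf(m − x̄)² = Σfm² − (Σfm)²/n = 20826 − 1332²/104 = 3766.1538
Sample variance = 3766.1538 / 103 = 36.5646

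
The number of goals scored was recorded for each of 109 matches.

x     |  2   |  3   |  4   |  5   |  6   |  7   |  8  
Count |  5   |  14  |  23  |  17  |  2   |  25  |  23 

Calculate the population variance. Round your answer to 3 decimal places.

3.718

Values: 2, 3, 4, 5, 6, 7, 8
n = 109, Σfx = 600, mean = 5.5046
Σfx² = 3708
Σf(x − x̄)² = Σfx² − (Σfx)²/n = 3708 − 600²/109 = 405.2477
Population variance = 405.2477 / 109 = 3.7179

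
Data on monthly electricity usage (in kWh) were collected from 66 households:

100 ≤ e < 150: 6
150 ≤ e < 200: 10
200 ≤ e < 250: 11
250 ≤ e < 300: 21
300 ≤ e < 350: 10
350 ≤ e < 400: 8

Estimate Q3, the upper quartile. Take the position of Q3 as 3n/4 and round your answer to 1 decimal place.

307.5

Cumulative frequencies: 6, 16, 27, 48, 58, 66
n = 66; position = 3n/4 = 49.5.
This falls in the class 300 ≤ e < 350: L = 300, F = 48, f = 10, h = 50.
Upper quartile ≈ 300 + ((49.5 − 48) / 10) × 50 = 307.5000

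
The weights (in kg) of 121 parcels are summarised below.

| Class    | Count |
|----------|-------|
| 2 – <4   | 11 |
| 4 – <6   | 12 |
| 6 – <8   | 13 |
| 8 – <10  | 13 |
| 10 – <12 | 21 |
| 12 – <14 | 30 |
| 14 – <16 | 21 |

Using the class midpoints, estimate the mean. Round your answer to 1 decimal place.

Midpoints: 3, 5, 7, 9, 11, 13, 15
Σfm = 11×3 + 12×5 + 13×7 + 13×9 + 21×11 + 30×13 + 21×15 = 1237
n = Σf = 121
Mean = 1237 / 121 = 10.2231

10.2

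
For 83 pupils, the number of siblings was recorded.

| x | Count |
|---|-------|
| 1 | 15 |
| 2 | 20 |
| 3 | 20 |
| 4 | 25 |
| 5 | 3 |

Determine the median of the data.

3

Cumulative frequencies: 15, 35, 55, 80, 83
n = 83, so the median is the value in position (n+1)/2 = 42.
Position 42 falls at value 3.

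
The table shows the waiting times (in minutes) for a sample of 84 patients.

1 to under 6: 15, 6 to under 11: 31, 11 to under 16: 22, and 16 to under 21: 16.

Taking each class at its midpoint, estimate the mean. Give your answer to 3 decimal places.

Midpoints: 3.5, 8.5, 13.5, 18.5
Σfm = 15×3.5 + 31×8.5 + 22×13.5 + 16×18.5 = 909
n = Σf = 84
Mean = 909 / 84 = 10.8214

10.821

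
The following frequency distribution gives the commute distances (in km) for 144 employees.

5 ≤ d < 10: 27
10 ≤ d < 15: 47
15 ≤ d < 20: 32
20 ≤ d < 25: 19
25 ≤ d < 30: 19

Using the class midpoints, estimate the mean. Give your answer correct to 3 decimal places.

15.972

Midpoints: 7.5, 12.5, 17.5, 22.5, 27.5
Σfm = 27×7.5 + 47×12.5 + 32×17.5 + 19×22.5 + 19×27.5 = 2300
n = Σf = 144
Mean = 2300 / 144 = 15.9722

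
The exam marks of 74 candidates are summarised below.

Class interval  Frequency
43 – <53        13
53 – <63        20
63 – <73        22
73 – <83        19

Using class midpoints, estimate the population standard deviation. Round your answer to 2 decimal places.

10.47

Midpoints: 48, 58, 68, 78
n = 74, Σfm = 4762, mean = 64.3514
Σfm² = 314556
Σf(m − x̄)² = Σfm² − (Σfm)²/n = 314556 − 4762²/74 = 8114.8649
Population variance = 8114.8649 / 74 = 109.6603
Standard deviation = √109.6603 = 10.4719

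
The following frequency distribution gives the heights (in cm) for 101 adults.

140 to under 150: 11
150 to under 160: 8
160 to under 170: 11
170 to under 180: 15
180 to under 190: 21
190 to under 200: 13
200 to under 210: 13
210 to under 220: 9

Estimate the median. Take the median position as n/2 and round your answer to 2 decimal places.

182.62

Cumulative frequencies: 11, 19, 30, 45, 66, 79, 92, 101
n = 101; position = n/2 = 50.5.
This falls in the class 180 to under 190: L = 180, F = 45, f = 21, h = 10.
Median ≈ 180 + ((50.5 − 45) / 21) × 10 = 182.6190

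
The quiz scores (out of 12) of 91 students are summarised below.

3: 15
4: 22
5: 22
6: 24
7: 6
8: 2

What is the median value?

Cumulative frequencies: 15, 37, 59, 83, 89, 91
n = 91, so the median is the value in position (n+1)/2 = 46.
Position 46 falls at value 5.

5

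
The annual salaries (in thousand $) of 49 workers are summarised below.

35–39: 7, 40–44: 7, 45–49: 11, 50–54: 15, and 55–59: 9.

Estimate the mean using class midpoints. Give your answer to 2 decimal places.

Midpoints: 37, 42, 47, 52, 57
Σfm = 7×37 + 7×42 + 11×47 + 15×52 + 9×57 = 2363
n = Σf = 49
Mean = 2363 / 49 = 48.2245

48.22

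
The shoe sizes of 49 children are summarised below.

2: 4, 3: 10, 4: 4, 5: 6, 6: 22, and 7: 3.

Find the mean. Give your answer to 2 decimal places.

Values: 2, 3, 4, 5, 6, 7
Σfx = 4×2 + 10×3 + 4×4 + 6×5 + 22×6 + 3×7 = 237
n = Σf = 49
Mean = 237 / 49 = 4.8367

4.84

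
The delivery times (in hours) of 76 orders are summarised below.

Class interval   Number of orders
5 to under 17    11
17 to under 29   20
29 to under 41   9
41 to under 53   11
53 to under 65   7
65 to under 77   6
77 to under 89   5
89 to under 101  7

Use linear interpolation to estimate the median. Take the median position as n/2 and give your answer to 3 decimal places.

38.333

Cumulative frequencies: 11, 31, 40, 51, 58, 64, 69, 76
n = 76; position = n/2 = 38.
This falls in the class 29 to under 41: L = 29, F = 31, f = 9, h = 12.
Median ≈ 29 + ((38 − 31) / 9) × 12 = 38.3333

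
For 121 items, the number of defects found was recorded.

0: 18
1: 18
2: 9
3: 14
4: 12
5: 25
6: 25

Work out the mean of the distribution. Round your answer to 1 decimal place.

Values: 0, 1, 2, 3, 4, 5, 6
Σfx = 18×0 + 18×1 + 9×2 + 14×3 + 12×4 + 25×5 + 25×6 = 401
n = Σf = 121
Mean = 401 / 121 = 3.3140

3.3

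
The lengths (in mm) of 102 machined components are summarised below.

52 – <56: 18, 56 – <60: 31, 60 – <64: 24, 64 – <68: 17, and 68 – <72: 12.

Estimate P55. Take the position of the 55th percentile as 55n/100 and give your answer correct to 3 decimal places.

Cumulative frequencies: 18, 49, 73, 90, 102
n = 102; position = 55n/100 = 56.1.
This falls in the class 60 – <64: L = 60, F = 49, f = 24, h = 4.
55th percentile ≈ 60 + ((56.1 − 49) / 24) × 4 = 61.1833

61.183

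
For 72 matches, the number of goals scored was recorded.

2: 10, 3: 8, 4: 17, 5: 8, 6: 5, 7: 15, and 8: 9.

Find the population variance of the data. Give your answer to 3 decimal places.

3.958

Values: 2, 3, 4, 5, 6, 7, 8
n = 72, Σfx = 359, mean = 4.9861
Σfx² = 2075
Σf(x − x̄)² = Σfx² − (Σfx)²/n = 2075 − 359²/72 = 284.9861
Population variance = 284.9861 / 72 = 3.9581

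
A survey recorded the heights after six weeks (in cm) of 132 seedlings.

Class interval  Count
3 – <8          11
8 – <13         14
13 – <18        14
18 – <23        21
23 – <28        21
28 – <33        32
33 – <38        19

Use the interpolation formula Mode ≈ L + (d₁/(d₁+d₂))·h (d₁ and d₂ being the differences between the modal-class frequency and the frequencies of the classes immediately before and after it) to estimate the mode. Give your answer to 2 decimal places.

30.29

Modal class: 28 – <33 (highest frequency 32).
d₁ = 32 − 21 = 11, d₂ = 32 − 19 = 13
Mode ≈ 28 + (11/(11+13)) × 5 = 28 + 2.2917 = 30.2917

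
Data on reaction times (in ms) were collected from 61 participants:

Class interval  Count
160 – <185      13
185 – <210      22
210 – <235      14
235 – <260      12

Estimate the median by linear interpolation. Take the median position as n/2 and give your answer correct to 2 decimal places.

Cumulative frequencies: 13, 35, 49, 61
n = 61; position = n/2 = 30.5.
This falls in the class 185 – <210: L = 185, F = 13, f = 22, h = 25.
Median ≈ 185 + ((30.5 − 13) / 22) × 25 = 204.8864

204.89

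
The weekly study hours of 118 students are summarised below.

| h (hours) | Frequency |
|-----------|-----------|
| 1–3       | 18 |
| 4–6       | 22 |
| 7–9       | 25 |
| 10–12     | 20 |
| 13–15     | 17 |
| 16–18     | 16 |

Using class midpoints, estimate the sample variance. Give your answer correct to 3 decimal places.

Midpoints: 2, 5, 8, 11, 14, 17
n = 118, Σfm = 1076, mean = 9.1186
Σfm² = 12598
Σf(m − x̄)² = Σfm² − (Σfm)²/n = 12598 − 1076²/118 = 2786.3390
Sample variance = 2786.3390 / 117 = 23.8149

23.815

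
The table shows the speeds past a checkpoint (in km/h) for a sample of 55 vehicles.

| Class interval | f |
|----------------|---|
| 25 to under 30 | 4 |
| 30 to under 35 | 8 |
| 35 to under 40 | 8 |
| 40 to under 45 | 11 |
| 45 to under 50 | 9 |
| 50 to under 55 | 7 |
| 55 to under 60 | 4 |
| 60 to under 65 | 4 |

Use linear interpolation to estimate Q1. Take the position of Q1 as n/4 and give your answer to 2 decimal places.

36.09

Cumulative frequencies: 4, 12, 20, 31, 40, 47, 51, 55
n = 55; position = n/4 = 13.75.
This falls in the class 35 to under 40: L = 35, F = 12, f = 8, h = 5.
Lower quartile ≈ 35 + ((13.75 − 12) / 8) × 5 = 36.0938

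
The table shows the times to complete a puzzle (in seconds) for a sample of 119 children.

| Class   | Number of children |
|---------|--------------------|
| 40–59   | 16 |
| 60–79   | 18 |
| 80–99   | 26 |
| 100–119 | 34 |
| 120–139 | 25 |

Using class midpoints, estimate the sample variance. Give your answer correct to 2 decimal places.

699.27

Midpoints: 49.5, 69.5, 89.5, 109.5, 129.5
n = 119, Σfm = 11330.5, mean = 95.2143
Σfm² = 1161339.75
Σf(m − x̄)² = Σfm² − (Σfm)²/n = 1161339.75 − 11330.5²/119 = 82514.2857
Sample variance = 82514.2857 / 118 = 699.2736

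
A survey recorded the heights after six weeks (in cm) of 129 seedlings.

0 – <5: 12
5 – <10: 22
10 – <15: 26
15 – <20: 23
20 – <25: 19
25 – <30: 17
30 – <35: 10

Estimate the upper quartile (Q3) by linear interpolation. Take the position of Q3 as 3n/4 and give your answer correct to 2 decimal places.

Cumulative frequencies: 12, 34, 60, 83, 102, 119, 129
n = 129; position = 3n/4 = 96.75.
This falls in the class 20 – <25: L = 20, F = 83, f = 19, h = 5.
Upper quartile ≈ 20 + ((96.75 − 83) / 19) × 5 = 23.6184

23.62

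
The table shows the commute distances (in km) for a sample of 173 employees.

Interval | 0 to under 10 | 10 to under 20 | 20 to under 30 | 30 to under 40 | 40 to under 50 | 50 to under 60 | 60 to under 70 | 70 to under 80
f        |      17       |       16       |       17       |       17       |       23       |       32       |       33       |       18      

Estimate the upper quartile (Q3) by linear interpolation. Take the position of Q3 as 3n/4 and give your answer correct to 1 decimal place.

Cumulative frequencies: 17, 33, 50, 67, 90, 122, 155, 173
n = 173; position = 3n/4 = 129.75.
This falls in the class 60 to under 70: L = 60, F = 122, f = 33, h = 10.
Upper quartile ≈ 60 + ((129.75 − 122) / 33) × 10 = 62.3485

62.3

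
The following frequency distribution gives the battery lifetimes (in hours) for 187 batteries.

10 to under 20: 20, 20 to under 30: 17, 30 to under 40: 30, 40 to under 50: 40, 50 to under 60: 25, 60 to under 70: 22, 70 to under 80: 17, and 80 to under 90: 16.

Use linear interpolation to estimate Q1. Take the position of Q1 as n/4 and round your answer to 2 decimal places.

Cumulative frequencies: 20, 37, 67, 107, 132, 154, 171, 187
n = 187; position = n/4 = 46.75.
This falls in the class 30 to under 40: L = 30, F = 37, f = 30, h = 10.
Lower quartile ≈ 30 + ((46.75 − 37) / 30) × 10 = 33.2500

33.25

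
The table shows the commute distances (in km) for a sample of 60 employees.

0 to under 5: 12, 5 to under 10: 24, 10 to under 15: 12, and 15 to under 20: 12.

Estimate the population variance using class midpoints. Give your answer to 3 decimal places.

26.000

Midpoints: 2.5, 7.5, 12.5, 17.5
n = 60, Σfm = 570, mean = 9.5000
Σfm² = 6975
Σf(m − x̄)² = Σfm² − (Σfm)²/n = 6975 − 570²/60 = 1560.0000
Population variance = 1560.0000 / 60 = 26.0000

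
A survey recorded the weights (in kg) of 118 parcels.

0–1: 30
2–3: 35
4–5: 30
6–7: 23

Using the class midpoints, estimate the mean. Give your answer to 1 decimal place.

3.3

Midpoints: 0.5, 2.5, 4.5, 6.5
Σfm = 30×0.5 + 35×2.5 + 30×4.5 + 23×6.5 = 387
n = Σf = 118
Mean = 387 / 118 = 3.2797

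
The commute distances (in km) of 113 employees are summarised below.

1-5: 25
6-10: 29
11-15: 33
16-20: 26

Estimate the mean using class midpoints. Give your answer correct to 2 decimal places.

Midpoints: 3, 8, 13, 18
Σfm = 25×3 + 29×8 + 33×13 + 26×18 = 1204
n = Σf = 113
Mean = 1204 / 113 = 10.6549

10.65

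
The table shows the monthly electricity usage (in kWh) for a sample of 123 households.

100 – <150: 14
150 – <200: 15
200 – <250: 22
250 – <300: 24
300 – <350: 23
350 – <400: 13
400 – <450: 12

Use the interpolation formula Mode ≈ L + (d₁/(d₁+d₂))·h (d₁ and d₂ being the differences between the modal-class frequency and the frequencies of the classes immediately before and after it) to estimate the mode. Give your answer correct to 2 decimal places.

283.33

Modal class: 250 – <300 (highest frequency 24).
d₁ = 24 − 22 = 2, d₂ = 24 − 23 = 1
Mode ≈ 250 + (2/(2+1)) × 50 = 250 + 33.3333 = 283.3333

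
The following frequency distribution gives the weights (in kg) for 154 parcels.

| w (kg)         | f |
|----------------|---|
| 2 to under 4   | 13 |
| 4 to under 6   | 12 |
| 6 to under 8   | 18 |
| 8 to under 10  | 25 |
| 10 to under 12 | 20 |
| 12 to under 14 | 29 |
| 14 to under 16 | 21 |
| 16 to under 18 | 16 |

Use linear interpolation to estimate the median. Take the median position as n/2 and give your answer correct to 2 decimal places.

Cumulative frequencies: 13, 25, 43, 68, 88, 117, 138, 154
n = 154; position = n/2 = 77.
This falls in the class 10 to under 12: L = 10, F = 68, f = 20, h = 2.
Median ≈ 10 + ((77 − 68) / 20) × 2 = 10.9000

10.90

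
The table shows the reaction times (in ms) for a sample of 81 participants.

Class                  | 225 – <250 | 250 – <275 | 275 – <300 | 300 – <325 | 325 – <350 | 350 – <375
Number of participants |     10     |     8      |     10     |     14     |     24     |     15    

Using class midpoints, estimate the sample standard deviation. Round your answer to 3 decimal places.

Midpoints: 237.5, 262.5, 287.5, 312.5, 337.5, 362.5
n = 81, Σfm = 25262.5, mean = 311.8827
Σfm² = 8013906.25
Σf(m − x̄)² = Σfm² − (Σfm)²/n = 8013906.25 − 25262.5²/81 = 134969.1358
Sample variance = 134969.1358 / 80 = 1687.1142
Standard deviation = √1687.1142 = 41.0745

41.074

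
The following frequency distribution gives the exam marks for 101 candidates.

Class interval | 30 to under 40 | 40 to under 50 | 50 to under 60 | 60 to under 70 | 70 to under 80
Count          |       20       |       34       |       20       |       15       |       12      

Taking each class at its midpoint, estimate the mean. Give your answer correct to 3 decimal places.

Midpoints: 35, 45, 55, 65, 75
Σfm = 20×35 + 34×45 + 20×55 + 15×65 + 12×75 = 5205
n = Σf = 101
Mean = 5205 / 101 = 51.5347

51.535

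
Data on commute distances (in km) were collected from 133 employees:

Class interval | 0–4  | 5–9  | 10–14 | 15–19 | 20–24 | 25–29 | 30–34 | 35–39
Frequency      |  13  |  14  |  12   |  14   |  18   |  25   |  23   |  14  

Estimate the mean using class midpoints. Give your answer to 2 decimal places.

Midpoints: 2, 7, 12, 17, 22, 27, 32, 37
Σfm = 13×2 + 14×7 + 12×12 + 14×17 + 18×22 + 25×27 + 23×32 + 14×37 = 2831
n = Σf = 133
Mean = 2831 / 133 = 21.2857

21.29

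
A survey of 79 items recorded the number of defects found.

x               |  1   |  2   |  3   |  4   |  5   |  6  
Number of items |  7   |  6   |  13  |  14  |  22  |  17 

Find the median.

Cumulative frequencies: 7, 13, 26, 40, 62, 79
n = 79, so the median is the value in position (n+1)/2 = 40.
Position 40 falls at value 4.

4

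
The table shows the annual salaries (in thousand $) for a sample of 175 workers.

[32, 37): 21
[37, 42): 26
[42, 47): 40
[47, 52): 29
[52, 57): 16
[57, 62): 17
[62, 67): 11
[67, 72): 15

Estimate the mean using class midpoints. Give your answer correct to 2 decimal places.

Midpoints: 34.5, 39.5, 44.5, 49.5, 54.5, 59.5, 64.5, 69.5
Σfm = 21×34.5 + 26×39.5 + 40×44.5 + 29×49.5 + 16×54.5 + 17×59.5 + 11×64.5 + 15×69.5 = 8602.5
n = Σf = 175
Mean = 8602.5 / 175 = 49.1571

49.16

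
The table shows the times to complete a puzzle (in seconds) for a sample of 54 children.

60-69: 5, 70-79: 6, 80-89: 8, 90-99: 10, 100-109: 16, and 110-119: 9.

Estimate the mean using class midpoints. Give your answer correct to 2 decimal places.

Midpoints: 64.5, 74.5, 84.5, 94.5, 104.5, 114.5
Σfm = 5×64.5 + 6×74.5 + 8×84.5 + 10×94.5 + 16×104.5 + 9×114.5 = 5093
n = Σf = 54
Mean = 5093 / 54 = 94.3148

94.31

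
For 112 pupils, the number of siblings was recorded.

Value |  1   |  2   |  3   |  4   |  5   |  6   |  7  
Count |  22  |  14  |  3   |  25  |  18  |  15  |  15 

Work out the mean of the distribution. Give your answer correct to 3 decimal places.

Values: 1, 2, 3, 4, 5, 6, 7
Σfx = 22×1 + 14×2 + 3×3 + 25×4 + 18×5 + 15×6 + 15×7 = 444
n = Σf = 112
Mean = 444 / 112 = 3.9643

3.964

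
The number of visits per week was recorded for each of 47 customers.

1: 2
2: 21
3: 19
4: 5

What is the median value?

3

Cumulative frequencies: 2, 23, 42, 47
n = 47, so the median is the value in position (n+1)/2 = 24.
Position 24 falls at value 3.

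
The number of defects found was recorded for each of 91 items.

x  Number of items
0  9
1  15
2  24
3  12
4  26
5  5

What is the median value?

2

Cumulative frequencies: 9, 24, 48, 60, 86, 91
n = 91, so the median is the value in position (n+1)/2 = 46.
Position 46 falls at value 2.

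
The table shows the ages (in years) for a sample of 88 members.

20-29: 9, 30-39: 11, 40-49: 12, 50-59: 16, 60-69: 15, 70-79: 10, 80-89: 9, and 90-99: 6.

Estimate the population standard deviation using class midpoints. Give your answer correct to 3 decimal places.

Midpoints: 24.5, 34.5, 44.5, 54.5, 64.5, 74.5, 84.5, 94.5
n = 88, Σfm = 5046, mean = 57.3409
Σfm² = 325532
Σf(m − x̄)² = Σfm² − (Σfm)²/n = 325532 − 5046²/88 = 36189.7727
Population variance = 36189.7727 / 88 = 411.2474
Standard deviation = √411.2474 = 20.2792

20.279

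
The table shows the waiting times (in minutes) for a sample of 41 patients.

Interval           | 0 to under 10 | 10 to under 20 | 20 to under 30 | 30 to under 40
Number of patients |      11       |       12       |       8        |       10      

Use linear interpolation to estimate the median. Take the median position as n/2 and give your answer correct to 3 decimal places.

17.917

Cumulative frequencies: 11, 23, 31, 41
n = 41; position = n/2 = 20.5.
This falls in the class 10 to under 20: L = 10, F = 11, f = 12, h = 10.
Median ≈ 10 + ((20.5 − 11) / 12) × 10 = 17.9167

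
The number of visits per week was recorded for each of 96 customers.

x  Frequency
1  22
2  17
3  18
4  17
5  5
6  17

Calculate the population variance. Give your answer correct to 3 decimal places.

3.042

Values: 1, 2, 3, 4, 5, 6
n = 96, Σfx = 305, mean = 3.1771
Σfx² = 1261
Σf(x − x̄)² = Σfx² − (Σfx)²/n = 1261 − 305²/96 = 291.9896
Population variance = 291.9896 / 96 = 3.0416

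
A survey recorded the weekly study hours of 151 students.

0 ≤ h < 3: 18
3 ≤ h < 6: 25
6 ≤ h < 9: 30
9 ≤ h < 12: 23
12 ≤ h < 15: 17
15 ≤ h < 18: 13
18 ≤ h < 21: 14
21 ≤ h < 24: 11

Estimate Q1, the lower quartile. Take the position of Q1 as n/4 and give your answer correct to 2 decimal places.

5.37

Cumulative frequencies: 18, 43, 73, 96, 113, 126, 140, 151
n = 151; position = n/4 = 37.75.
This falls in the class 3 ≤ h < 6: L = 3, F = 18, f = 25, h = 3.
Lower quartile ≈ 3 + ((37.75 − 18) / 25) × 3 = 5.3700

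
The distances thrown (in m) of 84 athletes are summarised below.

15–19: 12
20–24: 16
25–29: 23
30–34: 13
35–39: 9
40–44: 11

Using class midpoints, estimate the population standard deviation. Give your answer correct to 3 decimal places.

Midpoints: 17, 22, 27, 32, 37, 42
n = 84, Σfm = 2388, mean = 28.4286
Σfm² = 73016
Σf(m − x̄)² = Σfm² − (Σfm)²/n = 73016 − 2388²/84 = 5128.5714
Population variance = 5128.5714 / 84 = 61.0544
Standard deviation = √61.0544 = 7.8137

7.814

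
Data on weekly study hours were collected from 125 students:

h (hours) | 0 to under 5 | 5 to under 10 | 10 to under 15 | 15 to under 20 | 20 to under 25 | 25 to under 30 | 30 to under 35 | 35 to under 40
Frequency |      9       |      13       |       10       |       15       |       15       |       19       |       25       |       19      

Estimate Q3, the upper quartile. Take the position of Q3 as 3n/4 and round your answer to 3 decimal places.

32.550

Cumulative frequencies: 9, 22, 32, 47, 62, 81, 106, 125
n = 125; position = 3n/4 = 93.75.
This falls in the class 30 to under 35: L = 30, F = 81, f = 25, h = 5.
Upper quartile ≈ 30 + ((93.75 − 81) / 25) × 5 = 32.5500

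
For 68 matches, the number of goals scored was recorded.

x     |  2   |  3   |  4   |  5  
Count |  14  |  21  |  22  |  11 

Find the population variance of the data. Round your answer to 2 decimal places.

0.98

Values: 2, 3, 4, 5
n = 68, Σfx = 234, mean = 3.4412
Σfx² = 872
Σf(x − x̄)² = Σfx² − (Σfx)²/n = 872 − 234²/68 = 66.7647
Population variance = 66.7647 / 68 = 0.9818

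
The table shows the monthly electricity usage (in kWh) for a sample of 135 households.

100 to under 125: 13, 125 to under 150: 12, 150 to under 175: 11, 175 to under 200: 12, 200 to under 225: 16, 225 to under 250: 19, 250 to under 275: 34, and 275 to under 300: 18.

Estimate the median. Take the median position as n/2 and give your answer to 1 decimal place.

Cumulative frequencies: 13, 25, 36, 48, 64, 83, 117, 135
n = 135; position = n/2 = 67.5.
This falls in the class 225 to under 250: L = 225, F = 64, f = 19, h = 25.
Median ≈ 225 + ((67.5 − 64) / 19) × 25 = 229.6053

229.6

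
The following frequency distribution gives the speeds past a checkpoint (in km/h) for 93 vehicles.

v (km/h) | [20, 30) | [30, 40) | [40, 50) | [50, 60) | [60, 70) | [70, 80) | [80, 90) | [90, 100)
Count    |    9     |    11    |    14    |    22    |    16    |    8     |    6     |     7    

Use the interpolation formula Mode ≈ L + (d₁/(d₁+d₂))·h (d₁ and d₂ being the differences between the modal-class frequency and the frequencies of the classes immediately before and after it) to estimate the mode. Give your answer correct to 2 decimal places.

Modal class: [50, 60) (highest frequency 22).
d₁ = 22 − 14 = 8, d₂ = 22 − 16 = 6
Mode ≈ 50 + (8/(8+6)) × 10 = 50 + 5.7143 = 55.7143

55.71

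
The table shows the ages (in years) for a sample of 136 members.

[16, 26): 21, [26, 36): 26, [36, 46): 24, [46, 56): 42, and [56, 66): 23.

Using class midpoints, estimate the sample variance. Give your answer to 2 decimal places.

178.56

Midpoints: 21, 31, 41, 51, 61
n = 136, Σfm = 5776, mean = 42.4706
Σfm² = 269416
Σf(m − x̄)² = Σfm² − (Σfm)²/n = 269416 − 5776²/136 = 24105.8824
Sample variance = 24105.8824 / 135 = 178.5621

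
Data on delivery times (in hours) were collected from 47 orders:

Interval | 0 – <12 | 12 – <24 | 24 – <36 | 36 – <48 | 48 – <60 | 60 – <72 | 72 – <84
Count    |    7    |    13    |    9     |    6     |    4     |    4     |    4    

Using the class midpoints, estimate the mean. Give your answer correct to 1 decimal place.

Midpoints: 6, 18, 30, 42, 54, 66, 78
Σfm = 7×6 + 13×18 + 9×30 + 6×42 + 4×54 + 4×66 + 4×78 = 1590
n = Σf = 47
Mean = 1590 / 47 = 33.8298

33.8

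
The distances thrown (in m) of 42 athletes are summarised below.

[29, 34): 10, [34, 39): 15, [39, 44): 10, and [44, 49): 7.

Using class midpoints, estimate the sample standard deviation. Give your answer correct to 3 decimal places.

Midpoints: 31.5, 36.5, 41.5, 46.5
n = 42, Σfm = 1603, mean = 38.1667
Σfm² = 62264.5
Σf(m − x̄)² = Σfm² − (Σfm)²/n = 62264.5 − 1603²/42 = 1083.3333
Sample variance = 1083.3333 / 41 = 26.4228
Standard deviation = √26.4228 = 5.1403

5.140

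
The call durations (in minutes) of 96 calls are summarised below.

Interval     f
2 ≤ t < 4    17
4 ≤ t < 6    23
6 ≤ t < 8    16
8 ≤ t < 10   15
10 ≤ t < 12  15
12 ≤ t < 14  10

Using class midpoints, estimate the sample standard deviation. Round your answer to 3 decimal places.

3.261

Midpoints: 3, 5, 7, 9, 11, 13
n = 96, Σfm = 708, mean = 7.3750
Σfm² = 6232
Σf(m − x̄)² = Σfm² − (Σfm)²/n = 6232 − 708²/96 = 1010.5000
Sample variance = 1010.5000 / 95 = 10.6368
Standard deviation = √10.6368 = 3.2614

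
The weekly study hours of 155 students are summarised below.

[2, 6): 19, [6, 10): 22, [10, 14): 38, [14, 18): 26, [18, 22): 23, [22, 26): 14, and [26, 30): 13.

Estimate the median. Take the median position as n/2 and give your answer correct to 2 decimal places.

13.84

Cumulative frequencies: 19, 41, 79, 105, 128, 142, 155
n = 155; position = n/2 = 77.5.
This falls in the class [10, 14): L = 10, F = 41, f = 38, h = 4.
Median ≈ 10 + ((77.5 − 41) / 38) × 4 = 13.8421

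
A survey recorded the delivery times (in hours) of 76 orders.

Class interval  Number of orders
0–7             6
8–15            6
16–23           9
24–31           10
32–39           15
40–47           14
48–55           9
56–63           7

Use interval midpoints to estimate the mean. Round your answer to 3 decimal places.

Midpoints: 3.5, 11.5, 19.5, 27.5, 35.5, 43.5, 51.5, 59.5
Σfm = 6×3.5 + 6×11.5 + 9×19.5 + 10×27.5 + 15×35.5 + 14×43.5 + 9×51.5 + 7×59.5 = 2562
n = Σf = 76
Mean = 2562 / 76 = 33.7105

33.711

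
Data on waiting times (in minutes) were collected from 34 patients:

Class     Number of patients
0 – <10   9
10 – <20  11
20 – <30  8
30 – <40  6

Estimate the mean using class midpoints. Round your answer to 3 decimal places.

18.235

Midpoints: 5, 15, 25, 35
Σfm = 9×5 + 11×15 + 8×25 + 6×35 = 620
n = Σf = 34
Mean = 620 / 34 = 18.2353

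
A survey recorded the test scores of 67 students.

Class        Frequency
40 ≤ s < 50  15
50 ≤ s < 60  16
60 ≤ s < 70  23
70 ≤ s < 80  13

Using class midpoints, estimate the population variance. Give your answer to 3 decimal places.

Midpoints: 45, 55, 65, 75
n = 67, Σfm = 4025, mean = 60.0746
Σfm² = 249075
Σf(m − x̄)² = Σfm² − (Σfm)²/n = 249075 − 4025²/67 = 7274.6269
Population variance = 7274.6269 / 67 = 108.5765

108.577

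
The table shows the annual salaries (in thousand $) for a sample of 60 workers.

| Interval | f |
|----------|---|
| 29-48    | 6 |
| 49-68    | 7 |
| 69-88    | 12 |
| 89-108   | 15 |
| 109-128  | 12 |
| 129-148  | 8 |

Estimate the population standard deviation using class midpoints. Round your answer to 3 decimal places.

Midpoints: 38.5, 58.5, 78.5, 98.5, 118.5, 138.5
n = 60, Σfm = 5590, mean = 93.1667
Σfm² = 574295
Σf(m − x̄)² = Σfm² − (Σfm)²/n = 574295 − 5590²/60 = 53493.3333
Population variance = 53493.3333 / 60 = 891.5556
Standard deviation = √891.5556 = 29.8589

29.859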